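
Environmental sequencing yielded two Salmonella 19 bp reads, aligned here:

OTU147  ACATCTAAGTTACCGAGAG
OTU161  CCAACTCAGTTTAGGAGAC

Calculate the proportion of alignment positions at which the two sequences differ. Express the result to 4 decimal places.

Differing sites — 1:A/C; 4:T/A; 7:A/C; 12:A/T; 13:C/A; 14:C/G; 19:G/C.
There are 7 differences over 19 sites, so p = 7/19 = 0.3684.

0.3684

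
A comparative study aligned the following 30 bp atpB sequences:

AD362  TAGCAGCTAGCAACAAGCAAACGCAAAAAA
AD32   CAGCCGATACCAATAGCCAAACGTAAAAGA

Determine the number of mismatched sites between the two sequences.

Differing sites — 1:T/C; 5:A/C; 7:C/A; 10:G/C; 14:C/T; 16:A/G; 17:G/C; 24:C/T; 29:A/G.
That gives 9 mismatches out of 30 aligned sites, so the Hamming distance is 9.

9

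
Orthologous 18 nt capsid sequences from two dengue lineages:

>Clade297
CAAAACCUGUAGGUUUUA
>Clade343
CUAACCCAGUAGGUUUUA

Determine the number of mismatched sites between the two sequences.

The sequences differ at positions 2 (A/U), 5 (A/C), 8 (U/A).
That gives 3 mismatches out of 18 aligned sites, so the Hamming distance is 3.

3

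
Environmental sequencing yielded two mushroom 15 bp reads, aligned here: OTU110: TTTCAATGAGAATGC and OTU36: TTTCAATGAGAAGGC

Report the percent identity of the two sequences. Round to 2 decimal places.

The sequences differ at position 13 (T/G).
14 of the 15 sites match, so the percent identity is 14/15 × 100 = 93.33%.

93.33%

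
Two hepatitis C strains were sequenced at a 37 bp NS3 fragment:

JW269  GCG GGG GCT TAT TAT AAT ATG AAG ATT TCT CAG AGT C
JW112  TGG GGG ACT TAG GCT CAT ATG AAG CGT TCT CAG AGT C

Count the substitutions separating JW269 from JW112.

Differing sites — 1:G/T; 2:C/G; 7:G/A; 12:T/G; 13:T/G; 14:A/C; 16:A/C; 25:A/C; 26:T/G.
That gives 9 mismatches out of 37 aligned sites, so the Hamming distance is 9.

9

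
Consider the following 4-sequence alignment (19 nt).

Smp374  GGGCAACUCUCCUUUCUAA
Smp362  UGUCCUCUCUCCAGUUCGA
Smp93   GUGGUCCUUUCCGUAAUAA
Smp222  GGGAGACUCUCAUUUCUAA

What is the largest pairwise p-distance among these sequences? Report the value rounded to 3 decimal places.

Pairwise Hamming distances:
  Smp374 vs Smp362: 9
  Smp374 vs Smp93: 8
  Smp374 vs Smp222: 3
  Smp362 vs Smp93: 13
  Smp362 vs Smp222: 11
  Smp93 vs Smp222: 9
The largest is 13 mismatches, between Smp362 and Smp93; p = 13/19 = 0.684.

0.684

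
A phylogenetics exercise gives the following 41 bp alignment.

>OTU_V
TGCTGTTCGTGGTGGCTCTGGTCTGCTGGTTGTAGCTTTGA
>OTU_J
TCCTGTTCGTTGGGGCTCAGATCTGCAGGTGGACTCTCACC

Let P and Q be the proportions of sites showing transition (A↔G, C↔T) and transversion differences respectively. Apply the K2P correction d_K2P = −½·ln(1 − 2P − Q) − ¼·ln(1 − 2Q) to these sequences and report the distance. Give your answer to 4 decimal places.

0.4674

The sequences differ at positions 2 (G/C, transversion), 11 (G/T, transversion), 13 (T/G, transversion), 19 (T/A, transversion), 21 (G/A, transition), 27 (T/A, transversion), 31 (T/G, transversion), 33 (T/A, transversion), 34 (A/C, transversion), 35 (G/T, transversion), 38 (T/C, transition), 39 (T/A, transversion), 40 (G/C, transversion), 41 (A/C, transversion).
Of the 14 differences, 2 transitions and 12 transversions over 41 sites: P = 2/41 = 0.048780, Q = 12/41 = 0.292683.
d = −0.5·ln(0.609757) − 0.25·ln(0.414634) = −0.5·(-0.494695) − 0.25·(-0.880359) = 0.4674.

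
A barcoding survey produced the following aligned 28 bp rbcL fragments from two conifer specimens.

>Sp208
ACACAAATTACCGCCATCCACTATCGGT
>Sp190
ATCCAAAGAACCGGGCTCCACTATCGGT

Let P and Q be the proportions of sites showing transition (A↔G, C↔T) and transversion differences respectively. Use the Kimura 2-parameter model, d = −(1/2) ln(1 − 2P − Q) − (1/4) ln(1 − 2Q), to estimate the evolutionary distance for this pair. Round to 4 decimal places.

0.3081

Mismatches occur at site 2 (C↔T, transition), site 3 (A↔C, transversion), site 8 (T↔G, transversion), site 9 (T↔A, transversion), site 14 (C↔G, transversion), site 15 (C↔G, transversion), site 16 (A↔C, transversion).
Of the 7 differences, 1 transition and 6 transversions over 28 sites: P = 1/28 = 0.035714, Q = 6/28 = 0.214286.
d = −0.5·ln(0.714286) − 0.25·ln(0.571428) = −0.5·(-0.336472) − 0.25·(-0.559617) = 0.3081.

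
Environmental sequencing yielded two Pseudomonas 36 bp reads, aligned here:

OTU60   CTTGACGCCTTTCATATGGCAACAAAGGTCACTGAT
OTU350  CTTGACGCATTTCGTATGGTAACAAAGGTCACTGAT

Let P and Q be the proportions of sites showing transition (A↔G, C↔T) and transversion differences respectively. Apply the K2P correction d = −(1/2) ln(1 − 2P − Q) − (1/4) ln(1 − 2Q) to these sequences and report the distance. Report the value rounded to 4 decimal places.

The sequences differ at positions 9 (C/A, transversion), 14 (A/G, transition), 20 (C/T, transition).
Of the 3 differences, 2 transitions and 1 transversion over 36 sites: P = 2/36 = 0.055556, Q = 1/36 = 0.027778.
d = −0.5·ln(0.861110) − 0.25·ln(0.944444) = −0.5·(-0.149533) − 0.25·(-0.057159) = 0.0891.

0.0891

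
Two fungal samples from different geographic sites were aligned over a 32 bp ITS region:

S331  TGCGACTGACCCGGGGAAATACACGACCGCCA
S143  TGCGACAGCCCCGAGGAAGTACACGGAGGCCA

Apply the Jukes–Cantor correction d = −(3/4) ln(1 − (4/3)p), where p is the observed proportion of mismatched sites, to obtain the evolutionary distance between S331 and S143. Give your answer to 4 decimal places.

The sequences differ at positions 7 (T/A), 9 (A/C), 14 (G/A), 19 (A/G), 26 (A/G), 27 (C/A), 28 (C/G).
p = 7/32 = 0.218750.
d = −0.75 · ln(1 − (4/3)·0.218750) = −0.75 · ln(0.708333) = −0.75 · (-0.344841) = 0.2586.

0.2586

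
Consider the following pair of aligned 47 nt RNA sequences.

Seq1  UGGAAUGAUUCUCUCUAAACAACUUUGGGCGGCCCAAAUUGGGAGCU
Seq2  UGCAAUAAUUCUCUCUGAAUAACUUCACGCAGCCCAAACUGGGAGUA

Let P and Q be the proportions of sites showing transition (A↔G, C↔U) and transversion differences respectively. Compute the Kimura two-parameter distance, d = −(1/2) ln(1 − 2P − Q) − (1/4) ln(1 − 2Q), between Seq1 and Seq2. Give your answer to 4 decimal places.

Mismatches occur at site 3 (G↔C, transversion), site 7 (G↔A, transition), site 17 (A↔G, transition), site 20 (C↔U, transition), site 26 (U↔C, transition), site 27 (G↔A, transition), site 28 (G↔C, transversion), site 31 (G↔A, transition), site 39 (U↔C, transition), site 46 (C↔U, transition), site 47 (U↔A, transversion).
Of the 11 differences, 8 transitions and 3 transversions over 47 sites: P = 8/47 = 0.170213, Q = 3/47 = 0.063830.
d = −0.5·ln(0.595744) − 0.25·ln(0.872340) = −0.5·(-0.517944) − 0.25·(-0.136576) = 0.2931.

0.2931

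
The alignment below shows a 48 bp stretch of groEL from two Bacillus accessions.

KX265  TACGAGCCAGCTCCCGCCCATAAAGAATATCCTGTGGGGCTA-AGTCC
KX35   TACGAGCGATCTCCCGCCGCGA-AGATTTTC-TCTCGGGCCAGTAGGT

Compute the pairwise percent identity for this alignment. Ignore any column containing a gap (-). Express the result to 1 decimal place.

Excluding the 3 gap columns leaves 45 comparable sites.
Differing sites — 8:C/G; 10:G/T; 19:C/G; 20:A/C; 21:T/G; 27:A/T; 29:A/T; 34:G/C; 36:G/C; 41:T/C; 44:A/T; 45:G/A; 46:T/G; 47:C/G; 48:C/T.
30 of the 45 comparable sites match, so the percent identity is 30/45 × 100 = 66.7%.

66.7%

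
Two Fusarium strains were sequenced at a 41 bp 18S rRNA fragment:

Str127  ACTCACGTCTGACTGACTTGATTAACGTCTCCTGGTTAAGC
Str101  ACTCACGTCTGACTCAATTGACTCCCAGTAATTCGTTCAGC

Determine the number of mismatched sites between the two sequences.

13

Mismatches occur at site 15 (G/C), site 17 (C/A), site 22 (T/C), site 24 (A/C), site 25 (A/C), site 27 (G/A), site 28 (T/G), site 29 (C/T), site 30 (T/A), site 31 (C/A), site 32 (C/T), site 34 (G/C), site 38 (A/C).
That gives 13 mismatches out of 41 aligned sites, so the Hamming distance is 13.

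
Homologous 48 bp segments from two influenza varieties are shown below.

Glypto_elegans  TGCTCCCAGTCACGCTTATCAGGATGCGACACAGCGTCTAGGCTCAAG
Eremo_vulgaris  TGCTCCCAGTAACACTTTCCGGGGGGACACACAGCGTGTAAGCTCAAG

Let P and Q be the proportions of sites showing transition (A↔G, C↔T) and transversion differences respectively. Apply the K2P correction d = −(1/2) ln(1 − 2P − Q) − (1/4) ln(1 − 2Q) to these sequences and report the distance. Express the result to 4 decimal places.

0.2747

Differing sites — 11:C/A (Tv); 14:G/A (Ti); 18:A/T (Tv); 19:T/C (Ti); 21:A/G (Ti); 24:A/G (Ti); 25:T/G (Tv); 27:C/A (Tv); 28:G/C (Tv); 38:C/G (Tv); 41:G/A (Ti).
Of the 11 differences, 5 transitions and 6 transversions over 48 sites: P = 5/48 = 0.104167, Q = 6/48 = 0.125000.
d = −0.5·ln(0.666666) − 0.25·ln(0.750000) = −0.5·(-0.405466) − 0.25·(-0.287682) = 0.2747.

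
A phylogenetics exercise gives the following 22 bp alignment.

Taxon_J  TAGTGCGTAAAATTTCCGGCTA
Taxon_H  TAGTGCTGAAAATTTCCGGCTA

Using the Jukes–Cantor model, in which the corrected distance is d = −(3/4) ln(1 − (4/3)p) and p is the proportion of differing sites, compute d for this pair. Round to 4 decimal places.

Differing sites — 7:G/T; 8:T/G.
p = 2/22 = 0.090909.
d = −0.75 · ln(1 − (4/3)·0.090909) = −0.75 · ln(0.878788) = −0.75 · (-0.129212) = 0.0969.

0.0969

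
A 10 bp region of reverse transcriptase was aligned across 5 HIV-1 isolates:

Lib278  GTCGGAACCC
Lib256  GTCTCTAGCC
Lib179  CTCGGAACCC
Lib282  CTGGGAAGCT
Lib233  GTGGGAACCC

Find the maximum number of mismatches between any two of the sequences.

Pairwise Hamming distances:
  Lib278 vs Lib256: 4
  Lib278 vs Lib179: 1
  Lib278 vs Lib282: 4
  Lib278 vs Lib233: 1
  Lib256 vs Lib179: 5
  Lib256 vs Lib282: 6
  Lib256 vs Lib233: 5
  Lib179 vs Lib282: 3
  Lib179 vs Lib233: 2
  Lib282 vs Lib233: 3
The largest is 6, between Lib256 and Lib282.

6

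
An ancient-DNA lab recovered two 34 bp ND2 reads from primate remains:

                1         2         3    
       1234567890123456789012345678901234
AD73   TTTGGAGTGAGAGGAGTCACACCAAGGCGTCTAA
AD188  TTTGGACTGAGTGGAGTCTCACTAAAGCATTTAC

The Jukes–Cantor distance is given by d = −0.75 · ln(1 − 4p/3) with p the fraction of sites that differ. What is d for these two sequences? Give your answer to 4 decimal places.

0.2824

The sequences differ at positions 7 (G/C), 12 (A/T), 19 (A/T), 23 (C/T), 26 (G/A), 29 (G/A), 31 (C/T), 34 (A/C).
p = 8/34 = 0.235294.
d = −0.75 · ln(1 − (4/3)·0.235294) = −0.75 · ln(0.686275) = −0.75 · (-0.376477) = 0.2824.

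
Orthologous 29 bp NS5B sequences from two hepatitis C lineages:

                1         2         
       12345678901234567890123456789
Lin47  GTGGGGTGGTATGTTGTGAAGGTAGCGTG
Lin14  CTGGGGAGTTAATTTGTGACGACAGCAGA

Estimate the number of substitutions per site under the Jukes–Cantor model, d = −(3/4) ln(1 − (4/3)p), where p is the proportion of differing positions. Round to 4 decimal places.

0.5285

Differing sites — 1:G/C; 7:T/A; 9:G/T; 12:T/A; 13:G/T; 20:A/C; 22:G/A; 23:T/C; 27:G/A; 28:T/G; 29:G/A.
p = 11/29 = 0.379310.
d = −0.75 · ln(1 − (4/3)·0.379310) = −0.75 · ln(0.494253) = −0.75 · (-0.704708) = 0.5285.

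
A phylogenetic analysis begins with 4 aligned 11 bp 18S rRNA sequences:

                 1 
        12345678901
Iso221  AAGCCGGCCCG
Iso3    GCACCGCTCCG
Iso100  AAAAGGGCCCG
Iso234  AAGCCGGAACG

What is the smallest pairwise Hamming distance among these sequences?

2

Pairwise Hamming distances:
  Iso221 vs Iso3: 5
  Iso221 vs Iso100: 3
  Iso221 vs Iso234: 2
  Iso3 vs Iso100: 6
  Iso3 vs Iso234: 6
  Iso100 vs Iso234: 5
The smallest is 2, between Iso221 and Iso234.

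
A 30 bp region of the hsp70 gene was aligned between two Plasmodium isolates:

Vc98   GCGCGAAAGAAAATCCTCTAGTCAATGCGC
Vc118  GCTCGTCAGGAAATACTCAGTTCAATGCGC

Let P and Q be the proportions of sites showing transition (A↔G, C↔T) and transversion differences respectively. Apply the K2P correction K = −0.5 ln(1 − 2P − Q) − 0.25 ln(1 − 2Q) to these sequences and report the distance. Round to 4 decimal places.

0.3304

Differing sites — 3:G/T (Tv); 6:A/T (Tv); 7:A/C (Tv); 10:A/G (Ti); 15:C/A (Tv); 19:T/A (Tv); 20:A/G (Ti); 21:G/T (Tv).
Of the 8 differences, 2 transitions and 6 transversions over 30 sites: P = 2/30 = 0.066667, Q = 6/30 = 0.200000.
d = −0.5·ln(0.666666) − 0.25·ln(0.600000) = −0.5·(-0.405466) − 0.25·(-0.510826) = 0.3304.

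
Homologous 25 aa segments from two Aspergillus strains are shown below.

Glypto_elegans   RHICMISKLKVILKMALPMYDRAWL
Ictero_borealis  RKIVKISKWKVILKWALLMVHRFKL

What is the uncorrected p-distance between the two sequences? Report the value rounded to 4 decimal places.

0.4000

Differing sites — 2:H/K; 4:C/V; 5:M/K; 9:L/W; 15:M/W; 18:P/L; 20:Y/V; 21:D/H; 23:A/F; 24:W/K.
There are 10 differences over 25 sites, so p = 10/25 = 0.4000.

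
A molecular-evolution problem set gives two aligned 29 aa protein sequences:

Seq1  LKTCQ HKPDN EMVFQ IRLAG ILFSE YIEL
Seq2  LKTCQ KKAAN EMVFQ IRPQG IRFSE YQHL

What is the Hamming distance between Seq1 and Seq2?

8

Mismatches occur at site 6 (H→K), site 8 (P→A), site 9 (D→A), site 18 (L→P), site 19 (A→Q), site 22 (L→R), site 27 (I→Q), site 28 (E→H).
That gives 8 mismatches out of 29 aligned sites, so the Hamming distance is 8.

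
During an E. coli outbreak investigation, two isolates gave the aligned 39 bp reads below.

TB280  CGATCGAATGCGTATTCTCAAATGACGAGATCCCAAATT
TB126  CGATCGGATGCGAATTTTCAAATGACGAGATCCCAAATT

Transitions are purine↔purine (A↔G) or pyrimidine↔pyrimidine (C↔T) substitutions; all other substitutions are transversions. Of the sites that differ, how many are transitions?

Mismatches occur at site 7 (A→G, transition), site 13 (T→A, transversion), site 17 (C→T, transition).
Of the 3 differences, 2 transitions and 1 transversion, so the answer is 2.

2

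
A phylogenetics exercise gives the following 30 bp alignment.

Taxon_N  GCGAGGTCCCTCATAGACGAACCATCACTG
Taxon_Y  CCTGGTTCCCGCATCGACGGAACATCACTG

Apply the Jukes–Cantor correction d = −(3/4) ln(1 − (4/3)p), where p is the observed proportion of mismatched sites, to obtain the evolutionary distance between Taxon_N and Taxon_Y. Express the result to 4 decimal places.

0.3295

The sequences differ at positions 1 (G/C), 3 (G/T), 4 (A/G), 6 (G/T), 11 (T/G), 15 (A/C), 20 (A/G), 22 (C/A).
p = 8/30 = 0.266667.
d = −0.75 · ln(1 − (4/3)·0.266667) = −0.75 · ln(0.644444) = −0.75 · (-0.439367) = 0.3295.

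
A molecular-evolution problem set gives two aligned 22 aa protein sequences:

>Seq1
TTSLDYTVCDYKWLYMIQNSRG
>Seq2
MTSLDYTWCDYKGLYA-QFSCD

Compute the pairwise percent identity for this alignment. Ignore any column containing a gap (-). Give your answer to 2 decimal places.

Excluding the 1 gap column leaves 21 comparable sites.
Mismatches occur at site 1 (T→M), site 8 (V→W), site 13 (W→G), site 16 (M→A), site 19 (N→F), site 21 (R→C), site 22 (G→D).
14 of the 21 comparable sites match, so the percent identity is 14/21 × 100 = 66.67%.

66.67%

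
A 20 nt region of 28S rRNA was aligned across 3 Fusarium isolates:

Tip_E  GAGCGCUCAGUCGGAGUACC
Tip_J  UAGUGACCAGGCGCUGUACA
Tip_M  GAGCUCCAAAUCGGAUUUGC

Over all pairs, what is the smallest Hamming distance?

7

Pairwise Hamming distances:
  Tip_E vs Tip_J: 8
  Tip_E vs Tip_M: 7
  Tip_J vs Tip_M: 13
The smallest is 7, between Tip_E and Tip_M.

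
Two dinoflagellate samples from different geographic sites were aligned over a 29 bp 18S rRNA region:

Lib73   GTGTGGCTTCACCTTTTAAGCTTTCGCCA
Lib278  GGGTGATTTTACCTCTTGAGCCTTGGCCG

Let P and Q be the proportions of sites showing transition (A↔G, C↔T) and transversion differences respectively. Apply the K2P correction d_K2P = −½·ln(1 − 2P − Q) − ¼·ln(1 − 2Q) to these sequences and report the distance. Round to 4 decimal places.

The sequences differ at positions 2 (T/G, transversion), 6 (G/A, transition), 7 (C/T, transition), 10 (C/T, transition), 15 (T/C, transition), 18 (A/G, transition), 22 (T/C, transition), 25 (C/G, transversion), 29 (A/G, transition).
Of the 9 differences, 7 transitions and 2 transversions over 29 sites: P = 7/29 = 0.241379, Q = 2/29 = 0.068966.
d = −0.5·ln(0.448276) − 0.25·ln(0.862068) = −0.5·(-0.802346) − 0.25·(-0.148421) = 0.4383.

0.4383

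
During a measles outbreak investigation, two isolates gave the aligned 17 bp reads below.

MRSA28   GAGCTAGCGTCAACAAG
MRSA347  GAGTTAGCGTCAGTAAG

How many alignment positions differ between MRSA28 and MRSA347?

3

The sequences differ at positions 4 (C/T), 13 (A/G), 14 (C/T).
That gives 3 mismatches out of 17 aligned sites, so the Hamming distance is 3.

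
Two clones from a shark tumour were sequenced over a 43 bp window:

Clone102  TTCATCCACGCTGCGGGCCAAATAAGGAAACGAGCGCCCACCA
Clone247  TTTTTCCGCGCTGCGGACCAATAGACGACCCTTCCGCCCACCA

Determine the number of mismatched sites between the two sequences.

13

Differing sites — 3:C/T; 4:A/T; 8:A/G; 17:G/A; 22:A/T; 23:T/A; 24:A/G; 26:G/C; 29:A/C; 30:A/C; 32:G/T; 33:A/T; 34:G/C.
That gives 13 mismatches out of 43 aligned sites, so the Hamming distance is 13.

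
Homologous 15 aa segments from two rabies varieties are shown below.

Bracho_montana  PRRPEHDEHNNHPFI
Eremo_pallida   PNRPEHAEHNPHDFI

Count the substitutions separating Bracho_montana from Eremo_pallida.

The sequences differ at positions 2 (R/N), 7 (D/A), 11 (N/P), 13 (P/D).
That gives 4 mismatches out of 15 aligned sites, so the Hamming distance is 4.

4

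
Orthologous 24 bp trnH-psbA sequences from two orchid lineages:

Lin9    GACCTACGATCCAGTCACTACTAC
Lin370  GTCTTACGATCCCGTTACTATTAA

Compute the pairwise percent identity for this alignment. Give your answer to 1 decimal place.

75.0%

Mismatches occur at site 2 (A↔T), site 4 (C↔T), site 13 (A↔C), site 16 (C↔T), site 21 (C↔T), site 24 (C↔A).
18 of the 24 sites match, so the percent identity is 18/24 × 100 = 75.0%.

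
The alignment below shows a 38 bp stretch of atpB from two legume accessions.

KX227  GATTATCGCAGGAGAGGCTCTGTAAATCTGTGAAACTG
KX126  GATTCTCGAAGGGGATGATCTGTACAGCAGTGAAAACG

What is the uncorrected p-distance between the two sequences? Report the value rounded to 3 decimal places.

The sequences differ at positions 5 (A/C), 9 (C/A), 13 (A/G), 16 (G/T), 18 (C/A), 25 (A/C), 27 (T/G), 29 (T/A), 36 (C/A), 37 (T/C).
There are 10 differences over 38 sites, so p = 10/38 = 0.263.

0.263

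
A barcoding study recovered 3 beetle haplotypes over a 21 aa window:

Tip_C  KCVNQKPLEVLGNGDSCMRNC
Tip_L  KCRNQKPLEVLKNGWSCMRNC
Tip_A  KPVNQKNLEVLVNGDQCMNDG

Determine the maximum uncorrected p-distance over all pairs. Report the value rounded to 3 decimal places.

Pairwise Hamming distances:
  Tip_C vs Tip_L: 3
  Tip_C vs Tip_A: 7
  Tip_L vs Tip_A: 9
The largest is 9 mismatches, between Tip_L and Tip_A; p = 9/21 = 0.429.

0.429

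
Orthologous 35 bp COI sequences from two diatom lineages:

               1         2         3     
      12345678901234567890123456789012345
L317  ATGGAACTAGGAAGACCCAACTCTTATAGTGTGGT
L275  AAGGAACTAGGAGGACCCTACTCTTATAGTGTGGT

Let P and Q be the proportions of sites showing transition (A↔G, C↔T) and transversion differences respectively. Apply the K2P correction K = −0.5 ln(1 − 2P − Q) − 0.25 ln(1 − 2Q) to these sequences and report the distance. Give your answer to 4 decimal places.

Mismatches occur at site 2 (T↔A, transversion), site 13 (A↔G, transition), site 19 (A↔T, transversion).
Of the 3 differences, 1 transition and 2 transversions over 35 sites: P = 1/35 = 0.028571, Q = 2/35 = 0.057143.
d = −0.5·ln(0.885715) − 0.25·ln(0.885714) = −0.5·(-0.121360) − 0.25·(-0.121361) = 0.0910.

0.0910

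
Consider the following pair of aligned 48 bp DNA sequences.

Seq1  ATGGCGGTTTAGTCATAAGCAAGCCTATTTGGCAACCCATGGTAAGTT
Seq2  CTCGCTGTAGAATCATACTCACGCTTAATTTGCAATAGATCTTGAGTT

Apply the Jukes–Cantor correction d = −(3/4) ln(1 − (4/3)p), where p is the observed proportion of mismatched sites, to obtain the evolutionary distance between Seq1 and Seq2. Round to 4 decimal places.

Differing sites — 1:A/C; 3:G/C; 6:G/T; 9:T/A; 10:T/G; 12:G/A; 18:A/C; 19:G/T; 22:A/C; 25:C/T; 28:T/A; 31:G/T; 36:C/T; 37:C/A; 38:C/G; 41:G/C; 42:G/T; 44:A/G.
p = 18/48 = 0.375000.
d = −0.75 · ln(1 − (4/3)·0.375000) = −0.75 · ln(0.500000) = −0.75 · (-0.693147) = 0.5199.

0.5199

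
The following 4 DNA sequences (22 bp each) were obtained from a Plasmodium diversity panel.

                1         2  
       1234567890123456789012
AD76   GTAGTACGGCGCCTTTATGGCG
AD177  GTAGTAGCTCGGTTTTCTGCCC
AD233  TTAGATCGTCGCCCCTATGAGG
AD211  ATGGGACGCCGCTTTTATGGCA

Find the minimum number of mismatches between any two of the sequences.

Pairwise Hamming distances:
  AD76 vs AD177: 8
  AD76 vs AD233: 8
  AD76 vs AD211: 6
  AD177 vs AD233: 13
  AD177 vs AD211: 10
  AD233 vs AD211: 11
The smallest is 6, between AD76 and AD211.

6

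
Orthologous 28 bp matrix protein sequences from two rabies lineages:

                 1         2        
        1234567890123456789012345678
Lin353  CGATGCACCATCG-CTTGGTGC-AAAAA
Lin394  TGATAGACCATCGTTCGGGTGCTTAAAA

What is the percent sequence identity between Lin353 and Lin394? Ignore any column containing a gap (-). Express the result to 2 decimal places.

Excluding the 2 gap columns leaves 26 comparable sites.
Mismatches occur at site 1 (C↔T), site 5 (G↔A), site 6 (C↔G), site 15 (C↔T), site 16 (T↔C), site 17 (T↔G), site 24 (A↔T).
19 of the 26 comparable sites match, so the percent identity is 19/26 × 100 = 73.08%.

73.08%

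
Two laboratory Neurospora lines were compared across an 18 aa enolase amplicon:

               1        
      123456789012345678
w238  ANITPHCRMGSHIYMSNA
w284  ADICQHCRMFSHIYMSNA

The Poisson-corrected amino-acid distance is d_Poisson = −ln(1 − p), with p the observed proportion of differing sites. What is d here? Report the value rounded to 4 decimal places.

0.2513

Mismatches occur at site 2 (N↔D), site 4 (T↔C), site 5 (P↔Q), site 10 (G↔F).
p = 4/18 = 0.222222.
d = −ln(1 − 0.222222) = −ln(0.777778) = 0.2513.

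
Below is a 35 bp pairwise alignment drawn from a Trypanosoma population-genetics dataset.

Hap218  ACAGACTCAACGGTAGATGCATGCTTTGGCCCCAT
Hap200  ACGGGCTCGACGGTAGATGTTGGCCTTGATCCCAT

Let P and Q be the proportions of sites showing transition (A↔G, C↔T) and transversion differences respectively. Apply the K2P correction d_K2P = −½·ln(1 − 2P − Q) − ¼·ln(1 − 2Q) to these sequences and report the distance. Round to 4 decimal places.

0.3358

The sequences differ at positions 3 (A/G, transition), 5 (A/G, transition), 9 (A/G, transition), 20 (C/T, transition), 21 (A/T, transversion), 22 (T/G, transversion), 25 (T/C, transition), 29 (G/A, transition), 30 (C/T, transition).
Of the 9 differences, 7 transitions and 2 transversions over 35 sites: P = 7/35 = 0.200000, Q = 2/35 = 0.057143.
d = −0.5·ln(0.542857) − 0.25·ln(0.885714) = −0.5·(-0.610909) − 0.25·(-0.121361) = 0.3358.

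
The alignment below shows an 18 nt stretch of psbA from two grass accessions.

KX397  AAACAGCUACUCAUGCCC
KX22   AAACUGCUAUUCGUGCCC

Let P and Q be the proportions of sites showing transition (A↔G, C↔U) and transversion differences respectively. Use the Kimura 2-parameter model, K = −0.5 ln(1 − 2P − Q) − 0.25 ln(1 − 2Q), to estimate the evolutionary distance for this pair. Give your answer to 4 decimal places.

0.1922

Mismatches occur at site 5 (A/U, transversion), site 10 (C/U, transition), site 13 (A/G, transition).
Of the 3 differences, 2 transitions and 1 transversion over 18 sites: P = 2/18 = 0.111111, Q = 1/18 = 0.055556.
d = −0.5·ln(0.722222) − 0.25·ln(0.888888) = −0.5·(-0.325423) − 0.25·(-0.117784) = 0.1922.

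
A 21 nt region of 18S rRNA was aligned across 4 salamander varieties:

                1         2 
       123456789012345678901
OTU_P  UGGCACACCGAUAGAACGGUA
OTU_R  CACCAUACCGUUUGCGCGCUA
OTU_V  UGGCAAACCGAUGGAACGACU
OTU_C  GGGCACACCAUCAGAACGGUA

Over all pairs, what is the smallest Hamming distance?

4

Pairwise Hamming distances:
  OTU_P vs OTU_R: 9
  OTU_P vs OTU_V: 5
  OTU_P vs OTU_C: 4
  OTU_R vs OTU_V: 11
  OTU_R vs OTU_C: 10
  OTU_V vs OTU_C: 9
The smallest is 4, between OTU_P and OTU_C.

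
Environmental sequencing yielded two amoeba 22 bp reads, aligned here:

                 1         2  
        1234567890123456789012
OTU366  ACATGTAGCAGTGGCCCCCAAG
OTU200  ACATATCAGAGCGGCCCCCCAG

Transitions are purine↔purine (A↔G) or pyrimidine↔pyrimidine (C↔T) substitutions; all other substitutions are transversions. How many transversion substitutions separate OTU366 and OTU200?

3

The sequences differ at positions 5 (G/A, transition), 7 (A/C, transversion), 8 (G/A, transition), 9 (C/G, transversion), 12 (T/C, transition), 20 (A/C, transversion).
Of the 6 differences, 3 transitions and 3 transversions, so the answer is 3.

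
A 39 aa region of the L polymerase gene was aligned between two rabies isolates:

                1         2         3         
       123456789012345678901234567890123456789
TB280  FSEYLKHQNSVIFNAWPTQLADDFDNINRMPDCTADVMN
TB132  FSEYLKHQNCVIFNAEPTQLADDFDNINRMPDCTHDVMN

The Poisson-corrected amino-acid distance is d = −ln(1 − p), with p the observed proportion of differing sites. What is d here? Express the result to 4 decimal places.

0.0800

Differing sites — 10:S/C; 16:W/E; 35:A/H.
p = 3/39 = 0.076923.
d = −ln(1 − 0.076923) = −ln(0.923077) = 0.0800.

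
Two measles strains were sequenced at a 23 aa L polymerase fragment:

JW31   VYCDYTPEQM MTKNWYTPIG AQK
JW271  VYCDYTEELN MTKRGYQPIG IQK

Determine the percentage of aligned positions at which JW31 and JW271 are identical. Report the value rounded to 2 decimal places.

The sequences differ at positions 7 (P/E), 9 (Q/L), 10 (M/N), 14 (N/R), 15 (W/G), 17 (T/Q), 21 (A/I).
16 of the 23 sites match, so the percent identity is 16/23 × 100 = 69.57%.

69.57%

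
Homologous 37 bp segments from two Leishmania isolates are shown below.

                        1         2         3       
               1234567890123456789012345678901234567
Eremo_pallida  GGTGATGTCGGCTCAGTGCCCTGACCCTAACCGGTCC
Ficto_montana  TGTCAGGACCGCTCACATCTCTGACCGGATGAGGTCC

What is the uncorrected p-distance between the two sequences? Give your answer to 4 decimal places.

The sequences differ at positions 1 (G/T), 4 (G/C), 6 (T/G), 8 (T/A), 10 (G/C), 16 (G/C), 17 (T/A), 18 (G/T), 20 (C/T), 27 (C/G), 28 (T/G), 30 (A/T), 31 (C/G), 32 (C/A).
There are 14 differences over 37 sites, so p = 14/37 = 0.3784.

0.3784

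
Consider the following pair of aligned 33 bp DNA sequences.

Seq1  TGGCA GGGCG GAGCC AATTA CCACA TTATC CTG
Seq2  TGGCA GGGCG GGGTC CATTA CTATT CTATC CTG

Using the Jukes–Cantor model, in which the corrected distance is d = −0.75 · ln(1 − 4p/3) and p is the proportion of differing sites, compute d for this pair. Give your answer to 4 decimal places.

The sequences differ at positions 12 (A/G), 14 (C/T), 16 (A/C), 22 (C/T), 24 (C/T), 25 (A/T), 26 (T/C).
p = 7/33 = 0.212121.
d = −0.75 · ln(1 − (4/3)·0.212121) = −0.75 · ln(0.717172) = −0.75 · (-0.332440) = 0.2493.

0.2493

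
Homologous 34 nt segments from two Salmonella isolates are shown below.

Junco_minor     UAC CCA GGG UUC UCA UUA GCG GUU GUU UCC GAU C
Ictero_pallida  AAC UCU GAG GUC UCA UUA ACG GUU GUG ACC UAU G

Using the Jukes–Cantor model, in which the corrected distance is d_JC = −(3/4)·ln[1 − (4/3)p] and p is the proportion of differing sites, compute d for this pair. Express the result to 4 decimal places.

0.3734

The sequences differ at positions 1 (U/A), 4 (C/U), 6 (A/U), 8 (G/A), 10 (U/G), 19 (G/A), 27 (U/G), 28 (U/A), 31 (G/U), 34 (C/G).
p = 10/34 = 0.294118.
d = −0.75 · ln(1 − (4/3)·0.294118) = −0.75 · ln(0.607843) = −0.75 · (-0.497839) = 0.3734.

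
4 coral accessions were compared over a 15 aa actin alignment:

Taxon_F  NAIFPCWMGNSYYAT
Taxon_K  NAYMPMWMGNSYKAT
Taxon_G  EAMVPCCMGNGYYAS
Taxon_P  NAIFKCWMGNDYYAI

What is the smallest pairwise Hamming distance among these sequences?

Pairwise Hamming distances:
  Taxon_F vs Taxon_K: 4
  Taxon_F vs Taxon_G: 6
  Taxon_F vs Taxon_P: 3
  Taxon_K vs Taxon_G: 8
  Taxon_K vs Taxon_P: 7
  Taxon_G vs Taxon_P: 7
The smallest is 3, between Taxon_F and Taxon_P.

3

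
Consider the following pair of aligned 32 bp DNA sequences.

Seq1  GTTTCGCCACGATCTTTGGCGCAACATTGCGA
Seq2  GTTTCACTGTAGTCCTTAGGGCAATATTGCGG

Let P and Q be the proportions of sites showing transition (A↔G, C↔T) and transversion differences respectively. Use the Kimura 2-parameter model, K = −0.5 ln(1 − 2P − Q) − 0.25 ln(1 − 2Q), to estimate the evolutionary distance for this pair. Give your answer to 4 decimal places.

The sequences differ at positions 6 (G/A, transition), 8 (C/T, transition), 9 (A/G, transition), 10 (C/T, transition), 11 (G/A, transition), 12 (A/G, transition), 15 (T/C, transition), 18 (G/A, transition), 20 (C/G, transversion), 25 (C/T, transition), 32 (A/G, transition).
Of the 11 differences, 10 transitions and 1 transversion over 32 sites: P = 10/32 = 0.312500, Q = 1/32 = 0.031250.
d = −0.5·ln(0.343750) − 0.25·ln(0.937500) = −0.5·(-1.067841) − 0.25·(-0.064539) = 0.5501.

0.5501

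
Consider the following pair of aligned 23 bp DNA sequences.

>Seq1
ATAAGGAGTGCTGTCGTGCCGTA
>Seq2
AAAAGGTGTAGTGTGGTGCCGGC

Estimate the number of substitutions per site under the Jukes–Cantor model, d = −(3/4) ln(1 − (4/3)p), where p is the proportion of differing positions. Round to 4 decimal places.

0.3904

Differing sites — 2:T/A; 7:A/T; 10:G/A; 11:C/G; 15:C/G; 22:T/G; 23:A/C.
p = 7/23 = 0.304348.
d = −0.75 · ln(1 − (4/3)·0.304348) = −0.75 · ln(0.594203) = −0.75 · (-0.520534) = 0.3904.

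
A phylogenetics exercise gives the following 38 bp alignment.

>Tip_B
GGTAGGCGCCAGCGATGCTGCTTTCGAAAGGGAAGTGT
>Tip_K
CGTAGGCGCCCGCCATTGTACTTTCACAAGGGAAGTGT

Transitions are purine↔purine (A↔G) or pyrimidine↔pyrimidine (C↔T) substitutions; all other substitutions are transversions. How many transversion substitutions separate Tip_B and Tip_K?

6

Differing sites — 1:G/C (Tv); 11:A/C (Tv); 14:G/C (Tv); 17:G/T (Tv); 18:C/G (Tv); 20:G/A (Ti); 26:G/A (Ti); 27:A/C (Tv).
Of the 8 differences, 2 transitions and 6 transversions, so the answer is 6.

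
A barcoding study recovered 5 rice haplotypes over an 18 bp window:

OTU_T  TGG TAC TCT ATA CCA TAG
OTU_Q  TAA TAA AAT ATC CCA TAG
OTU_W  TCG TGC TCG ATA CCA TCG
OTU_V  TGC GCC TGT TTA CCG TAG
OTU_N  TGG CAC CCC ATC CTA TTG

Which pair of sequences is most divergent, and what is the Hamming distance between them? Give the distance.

11

Pairwise Hamming distances:
  OTU_T vs OTU_Q: 6
  OTU_T vs OTU_W: 4
  OTU_T vs OTU_V: 6
  OTU_T vs OTU_N: 6
  OTU_Q vs OTU_W: 9
  OTU_Q vs OTU_V: 10
  OTU_Q vs OTU_N: 9
  OTU_W vs OTU_V: 9
  OTU_W vs OTU_N: 8
  OTU_V vs OTU_N: 11
The largest is 11, between OTU_V and OTU_N.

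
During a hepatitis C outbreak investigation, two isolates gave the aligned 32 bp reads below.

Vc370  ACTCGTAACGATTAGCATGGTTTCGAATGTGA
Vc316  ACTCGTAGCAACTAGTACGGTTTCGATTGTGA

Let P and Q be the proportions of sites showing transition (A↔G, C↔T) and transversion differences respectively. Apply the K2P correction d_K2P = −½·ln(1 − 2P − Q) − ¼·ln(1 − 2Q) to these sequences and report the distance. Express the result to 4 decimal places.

0.2267

The sequences differ at positions 8 (A/G, transition), 10 (G/A, transition), 12 (T/C, transition), 16 (C/T, transition), 18 (T/C, transition), 27 (A/T, transversion).
Of the 6 differences, 5 transitions and 1 transversion over 32 sites: P = 5/32 = 0.156250, Q = 1/32 = 0.031250.
d = −0.5·ln(0.656250) − 0.25·ln(0.937500) = −0.5·(-0.421213) − 0.25·(-0.064539) = 0.2267.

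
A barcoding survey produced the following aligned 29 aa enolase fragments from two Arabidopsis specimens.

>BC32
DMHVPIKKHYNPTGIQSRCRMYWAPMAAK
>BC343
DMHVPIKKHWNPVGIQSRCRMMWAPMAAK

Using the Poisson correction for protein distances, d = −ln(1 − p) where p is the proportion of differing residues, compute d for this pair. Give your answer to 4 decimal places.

0.1092

The sequences differ at positions 10 (Y/W), 13 (T/V), 22 (Y/M).
p = 3/29 = 0.103448.
d = −ln(1 − 0.103448) = −ln(0.896552) = 0.1092.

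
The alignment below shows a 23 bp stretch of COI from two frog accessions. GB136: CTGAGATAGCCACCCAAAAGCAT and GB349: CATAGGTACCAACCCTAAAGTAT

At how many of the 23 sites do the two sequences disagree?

7

Mismatches occur at site 2 (T↔A), site 3 (G↔T), site 6 (A↔G), site 9 (G↔C), site 11 (C↔A), site 16 (A↔T), site 21 (C↔T).
That gives 7 mismatches out of 23 aligned sites, so the Hamming distance is 7.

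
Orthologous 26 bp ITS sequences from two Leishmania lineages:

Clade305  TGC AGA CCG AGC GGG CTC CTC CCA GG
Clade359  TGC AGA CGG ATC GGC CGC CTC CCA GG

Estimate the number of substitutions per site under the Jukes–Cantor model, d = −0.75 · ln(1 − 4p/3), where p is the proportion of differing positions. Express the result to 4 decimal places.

Mismatches occur at site 8 (C→G), site 11 (G→T), site 15 (G→C), site 17 (T→G).
p = 4/26 = 0.153846.
d = −0.75 · ln(1 − (4/3)·0.153846) = −0.75 · ln(0.794872) = −0.75 · (-0.229574) = 0.1722.

0.1722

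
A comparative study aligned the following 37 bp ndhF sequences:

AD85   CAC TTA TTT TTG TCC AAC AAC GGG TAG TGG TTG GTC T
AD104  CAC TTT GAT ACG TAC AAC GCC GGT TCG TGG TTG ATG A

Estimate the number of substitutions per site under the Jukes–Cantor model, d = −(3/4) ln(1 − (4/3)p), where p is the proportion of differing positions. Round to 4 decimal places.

The sequences differ at positions 6 (A/T), 7 (T/G), 8 (T/A), 10 (T/A), 11 (T/C), 14 (C/A), 19 (A/G), 20 (A/C), 24 (G/T), 26 (A/C), 34 (G/A), 36 (C/G), 37 (T/A).
p = 13/37 = 0.351351.
d = −0.75 · ln(1 − (4/3)·0.351351) = −0.75 · ln(0.531532) = −0.75 · (-0.631992) = 0.4740.

0.4740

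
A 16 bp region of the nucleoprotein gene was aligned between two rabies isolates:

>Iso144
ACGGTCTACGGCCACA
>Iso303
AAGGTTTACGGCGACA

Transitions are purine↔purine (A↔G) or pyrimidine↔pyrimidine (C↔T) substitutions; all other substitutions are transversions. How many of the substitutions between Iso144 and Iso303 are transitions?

Differing sites — 2:C/A (Tv); 6:C/T (Ti); 13:C/G (Tv).
Of the 3 differences, 1 transition and 2 transversions, so the answer is 1.

1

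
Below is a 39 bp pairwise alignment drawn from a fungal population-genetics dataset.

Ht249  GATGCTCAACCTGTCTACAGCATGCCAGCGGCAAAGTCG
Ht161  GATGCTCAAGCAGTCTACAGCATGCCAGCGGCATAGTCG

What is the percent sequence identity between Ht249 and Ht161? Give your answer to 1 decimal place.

92.3%

Mismatches occur at site 10 (C→G), site 12 (T→A), site 34 (A→T).
36 of the 39 sites match, so the percent identity is 36/39 × 100 = 92.3%.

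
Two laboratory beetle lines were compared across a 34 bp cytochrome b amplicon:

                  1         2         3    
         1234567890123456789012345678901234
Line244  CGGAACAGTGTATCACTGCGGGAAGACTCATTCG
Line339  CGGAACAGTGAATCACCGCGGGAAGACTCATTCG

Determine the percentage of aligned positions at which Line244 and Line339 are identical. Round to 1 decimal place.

94.1%

Differing sites — 11:T/A; 17:T/C.
32 of the 34 sites match, so the percent identity is 32/34 × 100 = 94.1%.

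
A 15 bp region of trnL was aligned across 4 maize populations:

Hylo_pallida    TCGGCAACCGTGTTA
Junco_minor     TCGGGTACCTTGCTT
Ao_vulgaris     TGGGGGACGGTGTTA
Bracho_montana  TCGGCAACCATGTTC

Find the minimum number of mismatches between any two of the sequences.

2

Pairwise Hamming distances:
  Hylo_pallida vs Junco_minor: 5
  Hylo_pallida vs Ao_vulgaris: 4
  Hylo_pallida vs Bracho_montana: 2
  Junco_minor vs Ao_vulgaris: 6
  Junco_minor vs Bracho_montana: 5
  Ao_vulgaris vs Bracho_montana: 6
The smallest is 2, between Hylo_pallida and Bracho_montana.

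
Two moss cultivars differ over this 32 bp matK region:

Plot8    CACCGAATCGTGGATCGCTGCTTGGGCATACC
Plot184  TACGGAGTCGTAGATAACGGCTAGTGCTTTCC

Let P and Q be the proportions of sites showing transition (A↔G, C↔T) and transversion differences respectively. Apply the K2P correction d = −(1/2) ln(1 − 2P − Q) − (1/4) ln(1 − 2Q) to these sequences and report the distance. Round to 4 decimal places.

0.4601

Differing sites — 1:C/T (Ti); 4:C/G (Tv); 7:A/G (Ti); 12:G/A (Ti); 16:C/A (Tv); 17:G/A (Ti); 19:T/G (Tv); 23:T/A (Tv); 25:G/T (Tv); 28:A/T (Tv); 30:A/T (Tv).
Of the 11 differences, 4 transitions and 7 transversions over 32 sites: P = 4/32 = 0.125000, Q = 7/32 = 0.218750.
d = −0.5·ln(0.531250) − 0.25·ln(0.562500) = −0.5·(-0.632523) − 0.25·(-0.575364) = 0.4601.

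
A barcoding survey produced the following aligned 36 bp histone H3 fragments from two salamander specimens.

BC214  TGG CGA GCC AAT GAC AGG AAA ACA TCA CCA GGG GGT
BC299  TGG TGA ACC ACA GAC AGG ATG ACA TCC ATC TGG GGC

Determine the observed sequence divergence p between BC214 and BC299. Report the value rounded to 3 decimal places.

Mismatches occur at site 4 (C→T), site 7 (G→A), site 11 (A→C), site 12 (T→A), site 20 (A→T), site 21 (A→G), site 27 (A→C), site 28 (C→A), site 29 (C→T), site 30 (A→C), site 31 (G→T), site 36 (T→C).
There are 12 differences over 36 sites, so p = 12/36 = 0.333.

0.333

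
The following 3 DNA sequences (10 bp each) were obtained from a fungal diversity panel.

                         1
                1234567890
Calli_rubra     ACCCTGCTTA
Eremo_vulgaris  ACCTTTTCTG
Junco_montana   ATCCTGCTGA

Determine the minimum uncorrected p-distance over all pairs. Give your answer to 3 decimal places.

Pairwise Hamming distances:
  Calli_rubra vs Eremo_vulgaris: 5
  Calli_rubra vs Junco_montana: 2
  Eremo_vulgaris vs Junco_montana: 7
The smallest is 2 mismatches, between Calli_rubra and Junco_montana; p = 2/10 = 0.200.

0.200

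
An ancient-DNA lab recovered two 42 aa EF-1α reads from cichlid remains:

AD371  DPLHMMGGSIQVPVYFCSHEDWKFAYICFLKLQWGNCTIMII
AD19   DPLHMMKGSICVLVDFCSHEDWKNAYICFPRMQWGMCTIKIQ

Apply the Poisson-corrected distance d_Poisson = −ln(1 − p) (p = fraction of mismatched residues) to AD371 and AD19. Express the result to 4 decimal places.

0.3037

The sequences differ at positions 7 (G/K), 11 (Q/C), 13 (P/L), 15 (Y/D), 24 (F/N), 30 (L/P), 31 (K/R), 32 (L/M), 36 (N/M), 40 (M/K), 42 (I/Q).
p = 11/42 = 0.261905.
d = −ln(1 − 0.261905) = −ln(0.738095) = 0.3037.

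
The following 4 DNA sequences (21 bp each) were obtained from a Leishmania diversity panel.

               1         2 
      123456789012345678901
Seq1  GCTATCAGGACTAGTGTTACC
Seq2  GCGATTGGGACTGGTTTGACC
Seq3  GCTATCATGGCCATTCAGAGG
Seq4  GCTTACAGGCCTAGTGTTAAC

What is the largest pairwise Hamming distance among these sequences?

12

Pairwise Hamming distances:
  Seq1 vs Seq2: 6
  Seq1 vs Seq3: 9
  Seq1 vs Seq4: 4
  Seq2 vs Seq3: 12
  Seq2 vs Seq4: 10
  Seq3 vs Seq4: 11
The largest is 12, between Seq2 and Seq3.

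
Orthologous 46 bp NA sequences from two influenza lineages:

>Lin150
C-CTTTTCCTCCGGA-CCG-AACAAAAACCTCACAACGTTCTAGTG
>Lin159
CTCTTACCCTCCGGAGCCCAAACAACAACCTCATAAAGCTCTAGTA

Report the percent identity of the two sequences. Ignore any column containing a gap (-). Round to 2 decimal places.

81.40%

Excluding the 3 gap columns leaves 43 comparable sites.
Differing sites — 6:T/A; 7:T/C; 19:G/C; 26:A/C; 34:C/T; 37:C/A; 39:T/C; 46:G/A.
35 of the 43 comparable sites match, so the percent identity is 35/43 × 100 = 81.40%.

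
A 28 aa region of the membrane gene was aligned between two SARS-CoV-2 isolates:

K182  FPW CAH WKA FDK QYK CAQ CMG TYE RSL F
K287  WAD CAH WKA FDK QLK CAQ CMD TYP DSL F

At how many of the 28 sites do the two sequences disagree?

7

Differing sites — 1:F/W; 2:P/A; 3:W/D; 14:Y/L; 21:G/D; 24:E/P; 25:R/D.
That gives 7 mismatches out of 28 aligned sites, so the Hamming distance is 7.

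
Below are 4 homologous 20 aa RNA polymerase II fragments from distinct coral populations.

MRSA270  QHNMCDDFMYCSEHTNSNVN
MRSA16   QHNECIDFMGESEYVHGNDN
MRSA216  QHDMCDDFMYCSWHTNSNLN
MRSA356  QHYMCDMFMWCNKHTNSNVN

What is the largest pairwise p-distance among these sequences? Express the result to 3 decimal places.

0.650

Pairwise Hamming distances:
  MRSA270 vs MRSA16: 9
  MRSA270 vs MRSA216: 3
  MRSA270 vs MRSA356: 5
  MRSA16 vs MRSA216: 11
  MRSA16 vs MRSA356: 13
  MRSA216 vs MRSA356: 6
The largest is 13 mismatches, between MRSA16 and MRSA356; p = 13/20 = 0.650.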